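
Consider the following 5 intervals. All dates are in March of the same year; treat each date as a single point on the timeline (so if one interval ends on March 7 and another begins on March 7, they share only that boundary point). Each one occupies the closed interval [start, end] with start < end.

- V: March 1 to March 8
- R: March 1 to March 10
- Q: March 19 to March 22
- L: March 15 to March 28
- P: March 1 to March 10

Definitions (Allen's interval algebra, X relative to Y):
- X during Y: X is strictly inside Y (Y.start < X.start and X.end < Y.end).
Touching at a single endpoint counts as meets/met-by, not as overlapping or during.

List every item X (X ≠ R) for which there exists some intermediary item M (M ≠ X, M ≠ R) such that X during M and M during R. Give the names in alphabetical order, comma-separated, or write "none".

none

Target R = [March 1, March 10].
Intermediaries M with M during R: none.
Union: none.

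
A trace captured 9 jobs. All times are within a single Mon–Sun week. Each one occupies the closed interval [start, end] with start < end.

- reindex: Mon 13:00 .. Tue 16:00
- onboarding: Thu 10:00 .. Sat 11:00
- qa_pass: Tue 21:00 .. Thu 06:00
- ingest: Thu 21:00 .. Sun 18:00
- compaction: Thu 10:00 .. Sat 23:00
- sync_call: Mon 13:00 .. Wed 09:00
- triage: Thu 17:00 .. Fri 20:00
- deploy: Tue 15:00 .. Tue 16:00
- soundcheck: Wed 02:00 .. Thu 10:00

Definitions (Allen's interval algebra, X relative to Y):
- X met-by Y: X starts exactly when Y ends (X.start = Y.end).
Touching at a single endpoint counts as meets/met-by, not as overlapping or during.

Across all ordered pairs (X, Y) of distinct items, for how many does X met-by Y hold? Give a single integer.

Checking all 72 ordered pairs for relation 'met-by'; matching pairs in alphabetical order:
(compaction, soundcheck): compaction met-by soundcheck ✓
(onboarding, soundcheck): onboarding met-by soundcheck ✓
Count: 2.

2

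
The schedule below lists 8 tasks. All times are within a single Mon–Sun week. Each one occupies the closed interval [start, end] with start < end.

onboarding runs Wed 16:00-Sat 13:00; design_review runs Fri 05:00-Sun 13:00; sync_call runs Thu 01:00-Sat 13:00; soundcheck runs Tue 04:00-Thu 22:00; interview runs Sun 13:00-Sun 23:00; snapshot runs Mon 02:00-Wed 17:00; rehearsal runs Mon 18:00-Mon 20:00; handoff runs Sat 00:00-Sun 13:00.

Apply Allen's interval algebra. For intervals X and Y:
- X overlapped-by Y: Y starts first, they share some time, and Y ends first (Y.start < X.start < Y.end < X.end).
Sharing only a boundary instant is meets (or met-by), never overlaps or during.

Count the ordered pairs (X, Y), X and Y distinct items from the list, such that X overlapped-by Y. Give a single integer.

8

Checking all 56 ordered pairs for relation 'overlapped-by'; matching pairs in alphabetical order:
(design_review, onboarding): design_review overlapped-by onboarding ✓
(design_review, sync_call): design_review overlapped-by sync_call ✓
(handoff, onboarding): handoff overlapped-by onboarding ✓
(handoff, sync_call): handoff overlapped-by sync_call ✓
(onboarding, snapshot): onboarding overlapped-by snapshot ✓
(onboarding, soundcheck): onboarding overlapped-by soundcheck ✓
(soundcheck, snapshot): soundcheck overlapped-by snapshot ✓
(sync_call, soundcheck): sync_call overlapped-by soundcheck ✓
Count: 8.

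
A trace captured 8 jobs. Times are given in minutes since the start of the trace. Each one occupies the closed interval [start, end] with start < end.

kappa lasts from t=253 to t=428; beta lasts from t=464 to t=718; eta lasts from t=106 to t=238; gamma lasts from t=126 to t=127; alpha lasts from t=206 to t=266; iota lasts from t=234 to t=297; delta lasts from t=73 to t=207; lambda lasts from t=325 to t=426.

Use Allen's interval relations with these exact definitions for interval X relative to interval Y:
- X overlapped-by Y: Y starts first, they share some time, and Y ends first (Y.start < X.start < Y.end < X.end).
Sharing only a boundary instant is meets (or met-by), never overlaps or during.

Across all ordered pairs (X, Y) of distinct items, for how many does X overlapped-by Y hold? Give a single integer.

Checking all 56 ordered pairs for relation 'overlapped-by'; matching pairs in alphabetical order:
(alpha, delta): alpha overlapped-by delta ✓
(alpha, eta): alpha overlapped-by eta ✓
(eta, delta): eta overlapped-by delta ✓
(iota, alpha): iota overlapped-by alpha ✓
(iota, eta): iota overlapped-by eta ✓
(kappa, alpha): kappa overlapped-by alpha ✓
(kappa, iota): kappa overlapped-by iota ✓
Count: 7.

7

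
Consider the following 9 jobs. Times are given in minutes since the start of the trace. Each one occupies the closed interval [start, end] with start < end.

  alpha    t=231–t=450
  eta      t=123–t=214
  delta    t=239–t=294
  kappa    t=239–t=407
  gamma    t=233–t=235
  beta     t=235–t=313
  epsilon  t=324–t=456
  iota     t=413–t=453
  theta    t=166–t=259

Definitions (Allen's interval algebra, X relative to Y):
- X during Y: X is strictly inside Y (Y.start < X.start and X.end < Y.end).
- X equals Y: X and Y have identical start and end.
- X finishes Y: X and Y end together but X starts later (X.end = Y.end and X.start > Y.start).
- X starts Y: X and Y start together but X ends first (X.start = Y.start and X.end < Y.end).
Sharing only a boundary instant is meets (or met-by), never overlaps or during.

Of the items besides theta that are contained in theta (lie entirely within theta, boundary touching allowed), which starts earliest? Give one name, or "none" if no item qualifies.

Target theta = [t=166, t=259].
alpha [t=231, t=450] → overlapped-by → excluded.
beta [t=235, t=313] → overlapped-by → excluded.
delta [t=239, t=294] → overlapped-by → excluded.
epsilon [t=324, t=456] → after → excluded.
eta [t=123, t=214] → overlaps → excluded.
gamma [t=233, t=235] → during → candidate.
iota [t=413, t=453] → after → excluded.
kappa [t=239, t=407] → overlapped-by → excluded.
Among candidates, earliest start is t=233 → gamma.

gamma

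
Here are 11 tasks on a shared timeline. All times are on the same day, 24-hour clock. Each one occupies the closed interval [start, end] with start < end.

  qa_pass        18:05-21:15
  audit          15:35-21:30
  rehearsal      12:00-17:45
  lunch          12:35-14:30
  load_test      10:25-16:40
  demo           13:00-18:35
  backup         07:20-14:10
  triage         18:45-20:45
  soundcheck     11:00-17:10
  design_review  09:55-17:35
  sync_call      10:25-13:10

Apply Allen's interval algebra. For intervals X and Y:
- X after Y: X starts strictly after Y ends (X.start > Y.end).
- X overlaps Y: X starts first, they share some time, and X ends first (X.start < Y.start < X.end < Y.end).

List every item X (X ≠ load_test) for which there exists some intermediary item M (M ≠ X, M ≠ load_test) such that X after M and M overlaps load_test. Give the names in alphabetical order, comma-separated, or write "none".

Target load_test = [10:25, 16:40].
Intermediaries M with M overlaps load_test: backup.
Via backup — items with X after backup: audit, qa_pass, triage.
Union: audit, qa_pass, triage.

audit, qa_pass, triage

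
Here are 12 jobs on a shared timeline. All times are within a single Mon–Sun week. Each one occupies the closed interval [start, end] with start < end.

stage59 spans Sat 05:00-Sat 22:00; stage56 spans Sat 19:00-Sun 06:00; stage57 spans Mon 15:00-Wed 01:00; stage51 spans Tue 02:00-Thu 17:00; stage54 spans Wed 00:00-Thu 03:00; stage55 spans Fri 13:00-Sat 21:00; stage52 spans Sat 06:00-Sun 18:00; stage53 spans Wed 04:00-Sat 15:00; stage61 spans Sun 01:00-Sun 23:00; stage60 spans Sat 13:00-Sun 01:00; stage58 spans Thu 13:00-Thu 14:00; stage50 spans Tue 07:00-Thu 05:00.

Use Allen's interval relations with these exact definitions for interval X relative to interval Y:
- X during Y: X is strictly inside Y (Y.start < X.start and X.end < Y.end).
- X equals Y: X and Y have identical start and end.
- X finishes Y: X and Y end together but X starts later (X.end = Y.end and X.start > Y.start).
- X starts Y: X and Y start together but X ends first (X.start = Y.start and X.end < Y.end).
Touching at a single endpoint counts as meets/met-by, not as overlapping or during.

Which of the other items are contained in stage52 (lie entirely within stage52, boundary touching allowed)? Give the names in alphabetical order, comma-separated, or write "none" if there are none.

Target stage52 = [Sat 06:00, Sun 18:00].
stage50 [Tue 07:00, Thu 05:00] → before → no.
stage51 [Tue 02:00, Thu 17:00] → before → no.
stage53 [Wed 04:00, Sat 15:00] → overlaps → no.
stage54 [Wed 00:00, Thu 03:00] → before → no.
stage55 [Fri 13:00, Sat 21:00] → overlaps → no.
stage56 [Sat 19:00, Sun 06:00] → during → yes.
stage57 [Mon 15:00, Wed 01:00] → before → no.
stage58 [Thu 13:00, Thu 14:00] → before → no.
stage59 [Sat 05:00, Sat 22:00] → overlaps → no.
stage60 [Sat 13:00, Sun 01:00] → during → yes.
stage61 [Sun 01:00, Sun 23:00] → overlapped-by → no.
Result: stage56, stage60.

stage56, stage60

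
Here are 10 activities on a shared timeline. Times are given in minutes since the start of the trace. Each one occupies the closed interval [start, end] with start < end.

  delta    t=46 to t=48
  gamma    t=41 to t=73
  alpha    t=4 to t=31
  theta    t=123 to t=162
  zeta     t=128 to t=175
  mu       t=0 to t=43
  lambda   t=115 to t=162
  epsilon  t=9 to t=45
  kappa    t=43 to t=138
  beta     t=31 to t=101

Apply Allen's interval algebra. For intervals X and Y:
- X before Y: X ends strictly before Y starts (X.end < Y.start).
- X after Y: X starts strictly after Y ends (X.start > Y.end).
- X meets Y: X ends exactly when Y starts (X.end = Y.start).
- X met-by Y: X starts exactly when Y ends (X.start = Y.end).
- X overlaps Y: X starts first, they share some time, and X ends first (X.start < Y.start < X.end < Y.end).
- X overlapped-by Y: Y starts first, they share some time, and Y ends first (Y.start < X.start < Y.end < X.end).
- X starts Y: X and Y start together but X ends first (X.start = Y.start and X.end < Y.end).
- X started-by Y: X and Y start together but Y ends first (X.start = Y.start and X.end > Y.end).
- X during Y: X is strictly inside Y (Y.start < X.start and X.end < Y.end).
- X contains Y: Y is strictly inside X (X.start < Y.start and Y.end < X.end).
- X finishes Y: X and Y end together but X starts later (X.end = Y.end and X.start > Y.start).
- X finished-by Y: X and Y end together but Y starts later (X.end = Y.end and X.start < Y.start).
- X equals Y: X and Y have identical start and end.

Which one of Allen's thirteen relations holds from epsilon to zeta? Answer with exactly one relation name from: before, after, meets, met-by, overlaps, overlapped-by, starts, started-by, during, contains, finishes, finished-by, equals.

before

epsilon = [t=9, t=45]; zeta = [t=128, t=175].
Compare endpoints: epsilon.start < zeta.start, epsilon.start < zeta.end, epsilon.end < zeta.start, epsilon.end < zeta.end.
That pattern is 'before'.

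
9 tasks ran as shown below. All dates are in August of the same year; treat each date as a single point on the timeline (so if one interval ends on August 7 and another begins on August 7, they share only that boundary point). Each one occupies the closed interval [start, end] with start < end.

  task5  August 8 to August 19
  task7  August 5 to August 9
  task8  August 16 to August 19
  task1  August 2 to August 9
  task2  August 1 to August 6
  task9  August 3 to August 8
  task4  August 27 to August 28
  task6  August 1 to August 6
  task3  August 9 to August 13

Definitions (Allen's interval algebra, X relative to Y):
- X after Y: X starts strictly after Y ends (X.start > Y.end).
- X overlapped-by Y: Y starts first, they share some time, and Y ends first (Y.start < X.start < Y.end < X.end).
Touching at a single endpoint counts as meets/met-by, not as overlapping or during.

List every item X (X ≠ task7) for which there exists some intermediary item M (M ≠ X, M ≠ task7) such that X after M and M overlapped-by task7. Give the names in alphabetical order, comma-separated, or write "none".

Target task7 = [August 5, August 9].
Intermediaries M with M overlapped-by task7: task5.
Via task5 — items with X after task5: task4.
Union: task4.

task4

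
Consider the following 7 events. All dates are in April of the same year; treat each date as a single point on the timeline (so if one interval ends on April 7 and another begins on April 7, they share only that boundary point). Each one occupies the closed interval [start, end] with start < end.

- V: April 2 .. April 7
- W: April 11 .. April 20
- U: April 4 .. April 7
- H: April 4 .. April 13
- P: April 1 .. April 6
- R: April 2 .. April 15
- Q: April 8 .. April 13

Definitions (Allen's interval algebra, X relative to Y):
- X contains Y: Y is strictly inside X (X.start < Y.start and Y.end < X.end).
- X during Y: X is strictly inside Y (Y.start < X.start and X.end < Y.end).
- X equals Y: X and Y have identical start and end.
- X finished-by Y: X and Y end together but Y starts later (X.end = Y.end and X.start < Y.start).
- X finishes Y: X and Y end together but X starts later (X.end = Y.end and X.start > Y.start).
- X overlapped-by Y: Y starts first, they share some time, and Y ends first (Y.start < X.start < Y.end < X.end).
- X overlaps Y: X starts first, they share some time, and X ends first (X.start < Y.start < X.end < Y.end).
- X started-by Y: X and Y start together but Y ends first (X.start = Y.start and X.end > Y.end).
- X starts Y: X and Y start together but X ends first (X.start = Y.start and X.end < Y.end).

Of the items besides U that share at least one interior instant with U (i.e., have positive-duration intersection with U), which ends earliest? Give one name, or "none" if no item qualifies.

Target U = [April 4, April 7].
H [April 4, April 13] → started-by → candidate.
P [April 1, April 6] → overlaps → candidate.
Q [April 8, April 13] → after → excluded.
R [April 2, April 15] → contains → candidate.
V [April 2, April 7] → finished-by → candidate.
W [April 11, April 20] → after → excluded.
Among candidates, earliest end is April 6 → P.

P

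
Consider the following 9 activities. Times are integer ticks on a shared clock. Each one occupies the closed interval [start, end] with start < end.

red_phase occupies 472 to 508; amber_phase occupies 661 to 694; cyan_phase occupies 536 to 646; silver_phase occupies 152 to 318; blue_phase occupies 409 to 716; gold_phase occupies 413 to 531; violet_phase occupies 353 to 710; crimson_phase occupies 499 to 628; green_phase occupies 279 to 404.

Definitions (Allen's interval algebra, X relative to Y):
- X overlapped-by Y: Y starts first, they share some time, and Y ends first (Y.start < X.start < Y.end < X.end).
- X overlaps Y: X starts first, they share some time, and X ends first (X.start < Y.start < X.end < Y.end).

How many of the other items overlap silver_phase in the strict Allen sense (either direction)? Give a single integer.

Target silver_phase = [152, 318].
amber_phase [661, 694] → after → no.
blue_phase [409, 716] → after → no.
crimson_phase [499, 628] → after → no.
cyan_phase [536, 646] → after → no.
gold_phase [413, 531] → after → no.
green_phase [279, 404] → overlapped-by → counts.
red_phase [472, 508] → after → no.
violet_phase [353, 710] → after → no.
Total: 1.

1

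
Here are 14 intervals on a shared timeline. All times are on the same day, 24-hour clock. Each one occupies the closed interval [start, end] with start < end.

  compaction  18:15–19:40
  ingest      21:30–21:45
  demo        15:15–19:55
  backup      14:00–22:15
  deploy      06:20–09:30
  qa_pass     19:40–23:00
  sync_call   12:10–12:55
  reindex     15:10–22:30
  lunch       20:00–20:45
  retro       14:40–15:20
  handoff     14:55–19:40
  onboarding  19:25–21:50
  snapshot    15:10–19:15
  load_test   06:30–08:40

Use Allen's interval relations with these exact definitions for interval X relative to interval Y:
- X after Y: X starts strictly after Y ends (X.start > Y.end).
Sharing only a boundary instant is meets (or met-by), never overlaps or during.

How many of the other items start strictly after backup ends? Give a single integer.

Target backup = [14:00, 22:15].
compaction [18:15, 19:40] → during → no.
demo [15:15, 19:55] → during → no.
deploy [06:20, 09:30] → before → no.
handoff [14:55, 19:40] → during → no.
ingest [21:30, 21:45] → during → no.
load_test [06:30, 08:40] → before → no.
lunch [20:00, 20:45] → during → no.
onboarding [19:25, 21:50] → during → no.
qa_pass [19:40, 23:00] → overlapped-by → no.
reindex [15:10, 22:30] → overlapped-by → no.
retro [14:40, 15:20] → during → no.
snapshot [15:10, 19:15] → during → no.
sync_call [12:10, 12:55] → before → no.
Total: 0.

0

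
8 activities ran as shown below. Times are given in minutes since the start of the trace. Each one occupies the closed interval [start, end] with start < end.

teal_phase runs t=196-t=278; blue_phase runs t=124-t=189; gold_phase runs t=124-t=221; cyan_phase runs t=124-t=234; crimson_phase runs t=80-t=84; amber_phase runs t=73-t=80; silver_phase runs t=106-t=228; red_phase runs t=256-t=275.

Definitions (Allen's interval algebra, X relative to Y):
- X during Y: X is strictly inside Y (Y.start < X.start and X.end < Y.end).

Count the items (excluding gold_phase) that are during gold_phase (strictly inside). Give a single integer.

0

Target gold_phase = [t=124, t=221].
amber_phase [t=73, t=80] → before → no.
blue_phase [t=124, t=189] → starts → no.
crimson_phase [t=80, t=84] → before → no.
cyan_phase [t=124, t=234] → started-by → no.
red_phase [t=256, t=275] → after → no.
silver_phase [t=106, t=228] → contains → no.
teal_phase [t=196, t=278] → overlapped-by → no.
Total: 0.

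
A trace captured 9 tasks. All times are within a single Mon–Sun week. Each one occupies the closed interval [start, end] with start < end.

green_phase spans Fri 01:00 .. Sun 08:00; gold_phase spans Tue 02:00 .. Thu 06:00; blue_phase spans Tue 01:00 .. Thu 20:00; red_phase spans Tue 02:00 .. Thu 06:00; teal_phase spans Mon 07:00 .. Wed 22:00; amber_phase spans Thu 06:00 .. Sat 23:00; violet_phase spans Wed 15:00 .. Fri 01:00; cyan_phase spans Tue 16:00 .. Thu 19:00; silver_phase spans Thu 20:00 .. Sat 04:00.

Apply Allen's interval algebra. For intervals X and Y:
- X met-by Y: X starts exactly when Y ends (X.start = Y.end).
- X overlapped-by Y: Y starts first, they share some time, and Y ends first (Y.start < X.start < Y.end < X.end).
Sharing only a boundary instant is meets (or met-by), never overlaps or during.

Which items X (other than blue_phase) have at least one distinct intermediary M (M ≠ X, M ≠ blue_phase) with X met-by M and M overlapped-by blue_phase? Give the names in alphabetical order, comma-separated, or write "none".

green_phase

Target blue_phase = [Tue 01:00, Thu 20:00].
Intermediaries M with M overlapped-by blue_phase: amber_phase, violet_phase.
Via amber_phase — items with X met-by amber_phase: none.
Via violet_phase — items with X met-by violet_phase: green_phase.
Union: green_phase.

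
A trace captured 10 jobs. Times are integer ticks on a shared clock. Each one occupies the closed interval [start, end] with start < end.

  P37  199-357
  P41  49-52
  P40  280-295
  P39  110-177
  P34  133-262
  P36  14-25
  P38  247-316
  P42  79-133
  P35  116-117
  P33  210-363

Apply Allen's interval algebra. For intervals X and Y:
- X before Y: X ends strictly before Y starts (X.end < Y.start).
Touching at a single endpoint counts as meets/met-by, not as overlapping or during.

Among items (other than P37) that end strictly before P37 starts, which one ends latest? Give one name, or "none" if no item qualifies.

Target P37 = [199, 357].
P33 [210, 363] → overlapped-by → excluded.
P34 [133, 262] → overlaps → excluded.
P35 [116, 117] → before → candidate.
P36 [14, 25] → before → candidate.
P38 [247, 316] → during → excluded.
P39 [110, 177] → before → candidate.
P40 [280, 295] → during → excluded.
P41 [49, 52] → before → candidate.
P42 [79, 133] → before → candidate.
Among candidates, latest end is 177 → P39.

P39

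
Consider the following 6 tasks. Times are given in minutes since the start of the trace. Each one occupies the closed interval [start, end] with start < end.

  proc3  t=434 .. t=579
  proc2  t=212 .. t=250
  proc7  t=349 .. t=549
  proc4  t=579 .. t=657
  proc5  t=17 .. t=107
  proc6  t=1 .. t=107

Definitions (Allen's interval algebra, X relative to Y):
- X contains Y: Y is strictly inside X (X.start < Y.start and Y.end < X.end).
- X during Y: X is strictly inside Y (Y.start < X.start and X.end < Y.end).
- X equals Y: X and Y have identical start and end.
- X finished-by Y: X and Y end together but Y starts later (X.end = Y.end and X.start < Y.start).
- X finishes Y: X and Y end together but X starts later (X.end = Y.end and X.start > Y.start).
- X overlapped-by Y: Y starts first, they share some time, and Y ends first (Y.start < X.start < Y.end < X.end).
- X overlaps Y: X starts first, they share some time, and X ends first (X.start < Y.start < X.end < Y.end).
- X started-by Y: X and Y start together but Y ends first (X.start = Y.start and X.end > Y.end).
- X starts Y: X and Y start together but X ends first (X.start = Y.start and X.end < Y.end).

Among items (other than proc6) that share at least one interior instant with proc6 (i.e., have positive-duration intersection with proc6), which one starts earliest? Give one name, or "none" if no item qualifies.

proc5

Target proc6 = [t=1, t=107].
proc2 [t=212, t=250] → after → excluded.
proc3 [t=434, t=579] → after → excluded.
proc4 [t=579, t=657] → after → excluded.
proc5 [t=17, t=107] → finishes → candidate.
proc7 [t=349, t=549] → after → excluded.
Among candidates, earliest start is t=17 → proc5.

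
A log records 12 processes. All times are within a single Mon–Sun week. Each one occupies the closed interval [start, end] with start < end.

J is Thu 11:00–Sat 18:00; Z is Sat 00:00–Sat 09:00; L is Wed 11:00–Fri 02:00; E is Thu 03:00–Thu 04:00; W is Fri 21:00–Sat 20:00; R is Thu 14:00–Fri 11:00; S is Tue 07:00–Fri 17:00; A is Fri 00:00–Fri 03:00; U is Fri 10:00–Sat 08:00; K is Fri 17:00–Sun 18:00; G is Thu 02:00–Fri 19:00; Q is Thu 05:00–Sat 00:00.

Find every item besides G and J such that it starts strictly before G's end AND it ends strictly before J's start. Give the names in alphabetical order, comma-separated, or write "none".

Conditions: its start is strictly before G's end (X.start < Fri 19:00) AND its end is strictly before J's start (X.end < Thu 11:00).
A: start Fri 00:00 < Fri 19:00? ✓; end Fri 03:00 < Thu 11:00? ✗ → no.
E: start Thu 03:00 < Fri 19:00? ✓; end Thu 04:00 < Thu 11:00? ✓ → yes.
K: start Fri 17:00 < Fri 19:00? ✓; end Sun 18:00 < Thu 11:00? ✗ → no.
L: start Wed 11:00 < Fri 19:00? ✓; end Fri 02:00 < Thu 11:00? ✗ → no.
Q: start Thu 05:00 < Fri 19:00? ✓; end Sat 00:00 < Thu 11:00? ✗ → no.
R: start Thu 14:00 < Fri 19:00? ✓; end Fri 11:00 < Thu 11:00? ✗ → no.
S: start Tue 07:00 < Fri 19:00? ✓; end Fri 17:00 < Thu 11:00? ✗ → no.
U: start Fri 10:00 < Fri 19:00? ✓; end Sat 08:00 < Thu 11:00? ✗ → no.
W: start Fri 21:00 < Fri 19:00? ✗; end Sat 20:00 < Thu 11:00? ✗ → no.
Z: start Sat 00:00 < Fri 19:00? ✗; end Sat 09:00 < Thu 11:00? ✗ → no.
Result: E.

E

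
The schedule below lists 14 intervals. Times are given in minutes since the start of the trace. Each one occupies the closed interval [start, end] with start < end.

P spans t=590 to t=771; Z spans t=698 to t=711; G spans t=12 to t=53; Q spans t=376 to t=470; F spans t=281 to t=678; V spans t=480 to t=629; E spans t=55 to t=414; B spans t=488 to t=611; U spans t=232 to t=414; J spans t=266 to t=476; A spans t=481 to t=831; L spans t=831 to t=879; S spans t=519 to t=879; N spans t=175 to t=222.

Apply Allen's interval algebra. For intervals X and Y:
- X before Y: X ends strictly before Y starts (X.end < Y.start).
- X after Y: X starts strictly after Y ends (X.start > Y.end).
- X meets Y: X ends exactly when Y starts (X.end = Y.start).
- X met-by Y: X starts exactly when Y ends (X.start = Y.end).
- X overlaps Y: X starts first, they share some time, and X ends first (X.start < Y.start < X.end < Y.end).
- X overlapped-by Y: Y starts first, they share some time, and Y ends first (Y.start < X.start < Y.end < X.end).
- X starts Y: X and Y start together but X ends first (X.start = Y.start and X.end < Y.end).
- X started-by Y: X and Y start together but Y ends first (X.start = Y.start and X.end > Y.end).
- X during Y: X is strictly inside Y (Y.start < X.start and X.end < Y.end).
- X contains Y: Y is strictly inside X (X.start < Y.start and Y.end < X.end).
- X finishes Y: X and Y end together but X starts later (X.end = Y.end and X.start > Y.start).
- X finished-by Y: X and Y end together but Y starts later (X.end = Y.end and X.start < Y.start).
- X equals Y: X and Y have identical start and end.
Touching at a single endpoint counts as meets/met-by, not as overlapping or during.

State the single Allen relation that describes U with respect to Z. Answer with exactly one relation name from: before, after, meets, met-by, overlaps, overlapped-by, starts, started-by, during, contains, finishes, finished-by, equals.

U = [t=232, t=414]; Z = [t=698, t=711].
Compare endpoints: U.start < Z.start, U.start < Z.end, U.end < Z.start, U.end < Z.end.
That pattern is 'before'.

before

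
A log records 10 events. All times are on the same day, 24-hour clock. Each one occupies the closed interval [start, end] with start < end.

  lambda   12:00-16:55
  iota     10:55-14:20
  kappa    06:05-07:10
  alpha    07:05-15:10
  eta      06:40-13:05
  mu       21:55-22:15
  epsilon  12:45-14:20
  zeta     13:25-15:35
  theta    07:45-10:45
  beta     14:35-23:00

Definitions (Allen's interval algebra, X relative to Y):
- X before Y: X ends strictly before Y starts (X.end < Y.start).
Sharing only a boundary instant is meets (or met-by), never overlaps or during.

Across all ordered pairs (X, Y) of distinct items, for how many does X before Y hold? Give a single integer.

23

Checking all 90 ordered pairs for relation 'before'; matching pairs in alphabetical order:
(alpha, mu): alpha before mu ✓
(epsilon, beta): epsilon before beta ✓
(epsilon, mu): epsilon before mu ✓
(eta, beta): eta before beta ✓
(eta, mu): eta before mu ✓
(eta, zeta): eta before zeta ✓
(iota, beta): iota before beta ✓
(iota, mu): iota before mu ✓
(kappa, beta): kappa before beta ✓
(kappa, epsilon): kappa before epsilon ✓
(kappa, iota): kappa before iota ✓
(kappa, lambda): kappa before lambda ✓
(kappa, mu): kappa before mu ✓
(kappa, theta): kappa before theta ✓
(kappa, zeta): kappa before zeta ✓
(lambda, mu): lambda before mu ✓
(theta, beta): theta before beta ✓
(theta, epsilon): theta before epsilon ✓
(theta, iota): theta before iota ✓
(theta, lambda): theta before lambda ✓
(theta, mu): theta before mu ✓
(theta, zeta): theta before zeta ✓
(zeta, mu): zeta before mu ✓
Count: 23.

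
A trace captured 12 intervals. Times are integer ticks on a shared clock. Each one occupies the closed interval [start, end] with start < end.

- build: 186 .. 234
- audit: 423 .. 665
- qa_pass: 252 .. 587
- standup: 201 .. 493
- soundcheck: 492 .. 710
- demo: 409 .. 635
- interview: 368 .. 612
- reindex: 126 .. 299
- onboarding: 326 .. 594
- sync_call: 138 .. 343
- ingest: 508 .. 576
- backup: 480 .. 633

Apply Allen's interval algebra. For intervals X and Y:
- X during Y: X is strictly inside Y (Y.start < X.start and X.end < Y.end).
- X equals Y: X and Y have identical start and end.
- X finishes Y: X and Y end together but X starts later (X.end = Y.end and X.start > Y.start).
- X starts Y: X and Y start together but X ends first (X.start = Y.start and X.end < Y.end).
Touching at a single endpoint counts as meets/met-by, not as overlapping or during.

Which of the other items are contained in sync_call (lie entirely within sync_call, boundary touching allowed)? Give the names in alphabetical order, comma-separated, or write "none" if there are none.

Target sync_call = [138, 343].
audit [423, 665] → after → no.
backup [480, 633] → after → no.
build [186, 234] → during → yes.
demo [409, 635] → after → no.
ingest [508, 576] → after → no.
interview [368, 612] → after → no.
onboarding [326, 594] → overlapped-by → no.
qa_pass [252, 587] → overlapped-by → no.
reindex [126, 299] → overlaps → no.
soundcheck [492, 710] → after → no.
standup [201, 493] → overlapped-by → no.
Result: build.

build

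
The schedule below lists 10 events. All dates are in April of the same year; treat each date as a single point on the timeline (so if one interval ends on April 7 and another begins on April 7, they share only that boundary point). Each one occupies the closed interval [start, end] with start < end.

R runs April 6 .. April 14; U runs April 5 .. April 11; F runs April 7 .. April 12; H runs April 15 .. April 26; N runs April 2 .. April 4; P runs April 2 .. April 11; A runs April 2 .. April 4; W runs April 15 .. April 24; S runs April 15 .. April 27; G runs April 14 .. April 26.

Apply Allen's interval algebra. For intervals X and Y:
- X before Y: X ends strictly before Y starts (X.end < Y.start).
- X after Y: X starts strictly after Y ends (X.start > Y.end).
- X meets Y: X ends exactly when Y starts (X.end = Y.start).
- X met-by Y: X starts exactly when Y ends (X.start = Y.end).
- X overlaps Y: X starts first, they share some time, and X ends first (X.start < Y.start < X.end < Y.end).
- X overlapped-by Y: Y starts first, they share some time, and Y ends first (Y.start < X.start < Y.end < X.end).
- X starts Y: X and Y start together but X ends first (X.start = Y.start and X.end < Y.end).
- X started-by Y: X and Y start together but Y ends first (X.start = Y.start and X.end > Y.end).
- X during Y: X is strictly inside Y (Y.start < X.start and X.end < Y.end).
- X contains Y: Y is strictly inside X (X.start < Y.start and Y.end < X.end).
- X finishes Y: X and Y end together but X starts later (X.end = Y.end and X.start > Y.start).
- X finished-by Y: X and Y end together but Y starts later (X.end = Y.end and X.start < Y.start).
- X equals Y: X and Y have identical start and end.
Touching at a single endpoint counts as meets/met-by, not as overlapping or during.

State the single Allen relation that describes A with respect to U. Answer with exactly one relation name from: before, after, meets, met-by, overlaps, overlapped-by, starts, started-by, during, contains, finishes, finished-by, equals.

A = [April 2, April 4]; U = [April 5, April 11].
Compare endpoints: A.start < U.start, A.start < U.end, A.end < U.start, A.end < U.end.
That pattern is 'before'.

before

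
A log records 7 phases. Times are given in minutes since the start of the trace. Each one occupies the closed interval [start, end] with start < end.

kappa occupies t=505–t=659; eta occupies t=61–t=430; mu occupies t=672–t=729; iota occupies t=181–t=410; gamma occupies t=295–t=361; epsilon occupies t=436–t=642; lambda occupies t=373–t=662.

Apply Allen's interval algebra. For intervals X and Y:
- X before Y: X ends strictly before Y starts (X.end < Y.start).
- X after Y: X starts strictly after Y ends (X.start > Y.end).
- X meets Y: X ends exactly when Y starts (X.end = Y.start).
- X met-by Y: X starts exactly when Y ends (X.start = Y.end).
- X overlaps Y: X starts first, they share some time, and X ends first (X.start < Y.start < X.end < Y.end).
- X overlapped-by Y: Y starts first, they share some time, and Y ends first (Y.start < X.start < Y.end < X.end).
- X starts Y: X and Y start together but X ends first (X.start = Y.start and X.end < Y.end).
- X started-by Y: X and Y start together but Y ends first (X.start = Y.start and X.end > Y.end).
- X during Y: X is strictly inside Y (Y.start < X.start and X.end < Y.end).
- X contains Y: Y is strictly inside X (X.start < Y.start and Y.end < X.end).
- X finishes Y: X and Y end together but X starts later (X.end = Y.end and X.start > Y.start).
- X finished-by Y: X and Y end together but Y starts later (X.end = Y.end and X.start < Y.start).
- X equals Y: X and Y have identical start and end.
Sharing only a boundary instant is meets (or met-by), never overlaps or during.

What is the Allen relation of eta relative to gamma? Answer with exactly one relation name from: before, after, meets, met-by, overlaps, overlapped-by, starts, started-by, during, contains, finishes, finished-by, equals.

contains

eta = [t=61, t=430]; gamma = [t=295, t=361].
Compare endpoints: eta.start < gamma.start, eta.start < gamma.end, eta.end > gamma.start, eta.end > gamma.end.
That pattern is 'contains'.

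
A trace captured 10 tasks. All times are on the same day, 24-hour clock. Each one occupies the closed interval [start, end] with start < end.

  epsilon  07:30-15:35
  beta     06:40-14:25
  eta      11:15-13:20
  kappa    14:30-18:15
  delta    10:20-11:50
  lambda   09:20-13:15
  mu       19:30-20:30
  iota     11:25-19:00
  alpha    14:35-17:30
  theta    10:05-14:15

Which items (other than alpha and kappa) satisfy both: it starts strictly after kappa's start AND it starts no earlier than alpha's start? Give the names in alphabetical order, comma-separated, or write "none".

mu

Conditions: its start is strictly after kappa's start (X.start > 14:30) AND its start is no earlier than alpha's start (X.start >= 14:35).
beta: start 06:40 > 14:30? ✗; start 06:40 >= 14:35? ✗ → no.
delta: start 10:20 > 14:30? ✗; start 10:20 >= 14:35? ✗ → no.
epsilon: start 07:30 > 14:30? ✗; start 07:30 >= 14:35? ✗ → no.
eta: start 11:15 > 14:30? ✗; start 11:15 >= 14:35? ✗ → no.
iota: start 11:25 > 14:30? ✗; start 11:25 >= 14:35? ✗ → no.
lambda: start 09:20 > 14:30? ✗; start 09:20 >= 14:35? ✗ → no.
mu: start 19:30 > 14:30? ✓; start 19:30 >= 14:35? ✓ → yes.
theta: start 10:05 > 14:30? ✗; start 10:05 >= 14:35? ✗ → no.
Result: mu.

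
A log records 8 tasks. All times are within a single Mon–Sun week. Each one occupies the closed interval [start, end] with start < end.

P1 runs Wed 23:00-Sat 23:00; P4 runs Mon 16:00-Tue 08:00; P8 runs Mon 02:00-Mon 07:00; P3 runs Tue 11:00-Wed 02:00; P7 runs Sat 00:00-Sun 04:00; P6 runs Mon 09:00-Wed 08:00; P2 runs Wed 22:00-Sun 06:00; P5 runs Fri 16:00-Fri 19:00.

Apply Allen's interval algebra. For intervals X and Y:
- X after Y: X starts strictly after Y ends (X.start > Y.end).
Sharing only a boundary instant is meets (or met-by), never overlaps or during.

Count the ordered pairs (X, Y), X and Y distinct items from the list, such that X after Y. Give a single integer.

21

Checking all 56 ordered pairs for relation 'after'; matching pairs in alphabetical order:
(P1, P3): P1 after P3 ✓
(P1, P4): P1 after P4 ✓
(P1, P6): P1 after P6 ✓
(P1, P8): P1 after P8 ✓
(P2, P3): P2 after P3 ✓
(P2, P4): P2 after P4 ✓
(P2, P6): P2 after P6 ✓
(P2, P8): P2 after P8 ✓
(P3, P4): P3 after P4 ✓
(P3, P8): P3 after P8 ✓
(P4, P8): P4 after P8 ✓
(P5, P3): P5 after P3 ✓
(P5, P4): P5 after P4 ✓
(P5, P6): P5 after P6 ✓
(P5, P8): P5 after P8 ✓
(P6, P8): P6 after P8 ✓
(P7, P3): P7 after P3 ✓
(P7, P4): P7 after P4 ✓
(P7, P5): P7 after P5 ✓
(P7, P6): P7 after P6 ✓
(P7, P8): P7 after P8 ✓
Count: 21.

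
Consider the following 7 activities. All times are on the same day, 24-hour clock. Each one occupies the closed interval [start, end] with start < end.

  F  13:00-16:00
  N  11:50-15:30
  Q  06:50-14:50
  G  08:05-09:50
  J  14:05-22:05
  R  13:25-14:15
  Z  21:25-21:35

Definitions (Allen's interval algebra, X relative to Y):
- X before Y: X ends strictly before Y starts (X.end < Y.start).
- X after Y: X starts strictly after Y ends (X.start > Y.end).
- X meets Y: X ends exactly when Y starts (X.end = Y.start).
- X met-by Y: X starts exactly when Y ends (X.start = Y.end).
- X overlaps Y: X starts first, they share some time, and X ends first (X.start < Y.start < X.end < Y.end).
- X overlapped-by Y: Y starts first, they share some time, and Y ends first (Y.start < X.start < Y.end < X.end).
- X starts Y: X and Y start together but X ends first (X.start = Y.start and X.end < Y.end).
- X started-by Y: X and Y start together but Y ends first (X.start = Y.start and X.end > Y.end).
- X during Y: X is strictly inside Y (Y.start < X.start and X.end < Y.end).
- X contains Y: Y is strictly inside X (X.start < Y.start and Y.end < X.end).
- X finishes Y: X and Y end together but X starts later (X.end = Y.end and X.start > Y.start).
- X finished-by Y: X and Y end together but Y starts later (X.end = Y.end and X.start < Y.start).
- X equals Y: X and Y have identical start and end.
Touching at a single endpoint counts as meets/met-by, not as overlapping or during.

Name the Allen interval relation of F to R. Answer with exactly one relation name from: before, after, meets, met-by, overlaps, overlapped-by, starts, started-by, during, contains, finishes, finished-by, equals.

contains

F = [13:00, 16:00]; R = [13:25, 14:15].
Compare endpoints: F.start < R.start, F.start < R.end, F.end > R.start, F.end > R.end.
That pattern is 'contains'.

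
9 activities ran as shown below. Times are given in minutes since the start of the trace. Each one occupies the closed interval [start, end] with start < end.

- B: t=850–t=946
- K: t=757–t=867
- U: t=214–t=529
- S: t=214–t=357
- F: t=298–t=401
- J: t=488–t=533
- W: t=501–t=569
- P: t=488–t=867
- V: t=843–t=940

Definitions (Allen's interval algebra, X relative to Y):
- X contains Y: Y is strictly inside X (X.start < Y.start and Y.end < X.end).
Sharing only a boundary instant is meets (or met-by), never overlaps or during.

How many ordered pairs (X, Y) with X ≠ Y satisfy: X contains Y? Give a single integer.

2

Checking all 72 ordered pairs for relation 'contains'; matching pairs in alphabetical order:
(P, W): P contains W ✓
(U, F): U contains F ✓
Count: 2.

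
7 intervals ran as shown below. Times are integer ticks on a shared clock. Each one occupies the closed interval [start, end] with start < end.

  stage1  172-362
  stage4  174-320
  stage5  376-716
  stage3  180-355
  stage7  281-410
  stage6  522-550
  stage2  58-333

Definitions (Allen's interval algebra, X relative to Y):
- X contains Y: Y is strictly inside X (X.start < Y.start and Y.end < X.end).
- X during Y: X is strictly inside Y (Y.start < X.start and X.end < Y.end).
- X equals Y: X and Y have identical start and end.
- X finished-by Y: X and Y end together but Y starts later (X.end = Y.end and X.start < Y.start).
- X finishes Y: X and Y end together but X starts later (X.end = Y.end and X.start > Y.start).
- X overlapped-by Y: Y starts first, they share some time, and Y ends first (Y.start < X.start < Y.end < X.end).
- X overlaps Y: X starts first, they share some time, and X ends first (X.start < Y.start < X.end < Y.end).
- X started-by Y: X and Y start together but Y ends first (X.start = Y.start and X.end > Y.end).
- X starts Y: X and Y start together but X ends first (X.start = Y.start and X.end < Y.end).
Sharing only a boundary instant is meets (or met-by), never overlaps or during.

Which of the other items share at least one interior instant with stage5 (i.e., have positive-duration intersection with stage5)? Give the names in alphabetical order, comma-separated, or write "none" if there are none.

Target stage5 = [376, 716].
stage1 [172, 362] → before → no.
stage2 [58, 333] → before → no.
stage3 [180, 355] → before → no.
stage4 [174, 320] → before → no.
stage6 [522, 550] → during → yes.
stage7 [281, 410] → overlaps → yes.
Result: stage6, stage7.

stage6, stage7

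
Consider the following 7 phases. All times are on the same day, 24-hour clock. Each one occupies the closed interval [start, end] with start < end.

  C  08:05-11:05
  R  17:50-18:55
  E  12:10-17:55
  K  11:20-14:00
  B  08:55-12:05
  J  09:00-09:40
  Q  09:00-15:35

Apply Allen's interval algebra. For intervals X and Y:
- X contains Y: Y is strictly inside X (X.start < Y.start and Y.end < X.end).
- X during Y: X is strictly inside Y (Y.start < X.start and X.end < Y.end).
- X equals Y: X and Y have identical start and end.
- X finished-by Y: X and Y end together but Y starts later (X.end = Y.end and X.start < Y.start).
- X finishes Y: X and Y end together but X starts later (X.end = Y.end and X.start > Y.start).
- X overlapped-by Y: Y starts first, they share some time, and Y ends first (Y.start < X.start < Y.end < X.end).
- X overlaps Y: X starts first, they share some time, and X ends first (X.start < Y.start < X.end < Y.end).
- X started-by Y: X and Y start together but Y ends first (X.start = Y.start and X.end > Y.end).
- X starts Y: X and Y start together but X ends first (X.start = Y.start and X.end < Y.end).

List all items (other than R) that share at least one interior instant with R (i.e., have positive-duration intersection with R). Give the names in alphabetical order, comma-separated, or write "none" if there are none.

E

Target R = [17:50, 18:55].
B [08:55, 12:05] → before → no.
C [08:05, 11:05] → before → no.
E [12:10, 17:55] → overlaps → yes.
J [09:00, 09:40] → before → no.
K [11:20, 14:00] → before → no.
Q [09:00, 15:35] → before → no.
Result: E.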